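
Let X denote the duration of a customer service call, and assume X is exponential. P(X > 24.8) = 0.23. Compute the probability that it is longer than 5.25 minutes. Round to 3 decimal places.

e^(−λ·24.8) = 0.23 ⇒ λ = −ln(0.23)/24.8 = 0.0592611.
P(X > 5.25) = e^(−0.0592611·5.25) = e^(−0.31112) ≈ 0.733.

0.733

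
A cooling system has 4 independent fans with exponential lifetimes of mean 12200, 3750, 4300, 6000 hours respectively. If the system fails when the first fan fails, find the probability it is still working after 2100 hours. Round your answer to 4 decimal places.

The first failure time is exponential with rate Σλ_i = 1/12200 + 1/3750 + 1/4300 + 1/6000 = 0.000747859 per hour.
P(min > 2100) = e^(−0.000747859·2100) = e^(−1.5705) ≈ 0.2079.

0.2079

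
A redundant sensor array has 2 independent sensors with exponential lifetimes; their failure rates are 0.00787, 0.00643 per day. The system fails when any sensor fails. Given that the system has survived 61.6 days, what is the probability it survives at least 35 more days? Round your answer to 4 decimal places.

0.6062

Time to first failure ~ Exp(Σλ) with Σλ = 0.0143.
By memorylessness, P(T > 61.6+35 | T > 61.6) = P(T > 35) = e^(−0.0143·35) ≈ 0.6062.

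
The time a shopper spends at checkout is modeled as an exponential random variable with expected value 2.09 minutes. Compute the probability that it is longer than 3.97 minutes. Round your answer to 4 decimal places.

0.1496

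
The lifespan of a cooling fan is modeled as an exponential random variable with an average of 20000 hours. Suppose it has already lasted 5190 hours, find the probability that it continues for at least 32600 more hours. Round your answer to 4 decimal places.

0.1959

The rate is λ = 1/20000 = 0.00005 per hour.
P(X > s+t | X > s) = e^(−λ(s+t))/e^(−λs) = e^(−λt), independent of s = 5190.
P(X > 32600) = e^(−1.63) ≈ 0.1959.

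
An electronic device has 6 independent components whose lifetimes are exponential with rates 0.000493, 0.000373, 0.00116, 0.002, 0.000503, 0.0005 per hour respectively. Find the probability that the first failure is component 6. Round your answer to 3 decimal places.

The time to first failure is exponential with rate Σλ = 0.000493 + 0.000373 + 0.00116 + 0.002 + 0.000503 + 0.0005 = 0.005029.
P(component 6 first) = λ_6/Σλ = 0.0005/0.005029 ≈ 0.099.

0.099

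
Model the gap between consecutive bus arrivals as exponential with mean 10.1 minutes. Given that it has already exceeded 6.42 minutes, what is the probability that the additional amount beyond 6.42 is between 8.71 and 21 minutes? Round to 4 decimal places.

0.2971

The rate is λ = 1/10.1 = 0.0990099 per minute.
Memoryless: the residual past 6.42 is again Exp(λ).
P(8.71 < residual < 21) = e^(−λ·8.71) − e^(−λ·21) = 0.42216 − 0.12503 ≈ 0.2971.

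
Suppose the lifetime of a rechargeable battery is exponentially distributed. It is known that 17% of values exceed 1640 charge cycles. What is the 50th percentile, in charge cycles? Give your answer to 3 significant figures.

642

e^(−λ·1640) = 0.17 ⇒ λ = −ln(0.17)/1640 = 0.00108046.
50th percentile: 1 − e^(−λt) = 0.5, t = −ln(0.5)/λ = 641.529 charge cycles.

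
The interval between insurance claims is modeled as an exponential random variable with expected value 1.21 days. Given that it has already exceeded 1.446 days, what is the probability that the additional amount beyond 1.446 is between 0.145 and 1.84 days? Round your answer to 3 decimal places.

0.668

The rate is λ = 1/1.21 = 0.826446 per day.
Memoryless: the residual past 1.446 is again Exp(λ).
P(0.145 < residual < 1.84) = e^(−λ·0.145) − e^(−λ·1.84) = 0.88707 − 0.21857 ≈ 0.668.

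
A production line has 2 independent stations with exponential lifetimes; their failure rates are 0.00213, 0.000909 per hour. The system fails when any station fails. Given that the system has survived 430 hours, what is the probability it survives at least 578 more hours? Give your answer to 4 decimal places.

Time to first failure ~ Exp(Σλ) with Σλ = 0.003039.
By memorylessness, P(T > 430+578 | T > 430) = P(T > 578) = e^(−0.003039·578) ≈ 0.1726.

0.1726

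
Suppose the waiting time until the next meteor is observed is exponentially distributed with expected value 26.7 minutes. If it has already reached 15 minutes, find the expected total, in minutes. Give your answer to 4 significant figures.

41.70

The rate is λ = 1/26.7 = 0.0374532 per minute.
By memorylessness, E[X | X > 15] = 15 + 1/λ = 15 + 26.7 = 41.7 minutes.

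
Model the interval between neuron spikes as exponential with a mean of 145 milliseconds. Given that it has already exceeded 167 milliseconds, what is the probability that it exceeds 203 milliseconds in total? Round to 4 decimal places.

The rate is λ = 1/145 = 0.00689655 per millisecond.
P(X > s+t | X > s) = e^(−λ(s+t))/e^(−λs) = e^(−λt), independent of s = 167.
P(X > 36) = e^(−0.24828) ≈ 0.7801.

0.7801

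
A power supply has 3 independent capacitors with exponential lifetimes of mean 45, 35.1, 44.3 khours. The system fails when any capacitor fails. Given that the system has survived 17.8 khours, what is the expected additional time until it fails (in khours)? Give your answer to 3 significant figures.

13.6

First-failure rate Σλ = 1/45 + 1/35.1 + 1/44.3 = 0.0732856.
By memorylessness the expected residual is 1/Σλ = 13.6452 khours, regardless of the 17.8 already elapsed.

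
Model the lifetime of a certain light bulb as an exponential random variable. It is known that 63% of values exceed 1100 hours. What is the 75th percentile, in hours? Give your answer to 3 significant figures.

3300

e^(−λ·1100) = 0.63 ⇒ λ = −ln(0.63)/1100 = 0.000420032.
75th percentile: 1 − e^(−λt) = 0.75, t = −ln(0.25)/λ = 3300.45 hours.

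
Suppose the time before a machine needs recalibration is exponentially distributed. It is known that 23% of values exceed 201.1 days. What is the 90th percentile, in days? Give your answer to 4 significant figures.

315.1

e^(−λ·201.1) = 0.23 ⇒ λ = −ln(0.23)/201.1 = 0.00730818.
90th percentile: 1 − e^(−λt) = 0.9, t = −ln(0.1)/λ = 315.069 days.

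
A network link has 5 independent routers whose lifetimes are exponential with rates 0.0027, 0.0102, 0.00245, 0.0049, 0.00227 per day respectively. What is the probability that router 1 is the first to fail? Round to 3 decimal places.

0.120

The time to first failure is exponential with rate Σλ = 0.0027 + 0.0102 + 0.00245 + 0.0049 + 0.00227 = 0.02252.
P(router 1 first) = λ_1/Σλ = 0.0027/0.02252 ≈ 0.120.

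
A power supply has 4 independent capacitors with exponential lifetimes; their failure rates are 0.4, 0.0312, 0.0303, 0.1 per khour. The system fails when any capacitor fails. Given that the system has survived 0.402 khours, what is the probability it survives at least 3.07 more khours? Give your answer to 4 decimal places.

0.1784

Time to first failure ~ Exp(Σλ) with Σλ = 0.5615.
By memorylessness, P(T > 0.402+3.07 | T > 0.402) = P(T > 3.07) = e^(−0.5615·3.07) ≈ 0.1784.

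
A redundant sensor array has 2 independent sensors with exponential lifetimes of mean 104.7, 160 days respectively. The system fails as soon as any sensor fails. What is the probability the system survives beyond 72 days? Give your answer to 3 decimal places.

The first failure time is exponential with rate Σλ_i = 1/104.7 + 1/160 = 0.0158011 per day.
P(min > 72) = e^(−0.0158011·72) = e^(−1.1377) ≈ 0.321.

0.321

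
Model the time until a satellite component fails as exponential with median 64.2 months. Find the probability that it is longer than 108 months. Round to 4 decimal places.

For an exponential, median = ln(2)/λ, so λ = ln 2 / 64.2 = 0.0107967 per month.
P(X > 108) = e^(−λ·108) = e^(−1.166) ≈ 0.3116.

0.3116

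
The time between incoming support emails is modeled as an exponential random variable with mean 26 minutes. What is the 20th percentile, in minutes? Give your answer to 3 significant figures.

The rate is λ = 1/26 = 0.0384615 per minute.
Set 1 − e^(−λt) = 0.2, so t = −ln(0.8)/λ = 0.22314/0.0384615 ≈ 5.80173 minutes.

5.80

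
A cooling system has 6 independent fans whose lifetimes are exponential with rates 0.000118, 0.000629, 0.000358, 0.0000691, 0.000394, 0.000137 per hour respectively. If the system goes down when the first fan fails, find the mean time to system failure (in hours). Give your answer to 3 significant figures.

586

The time to first failure is exponential with rate Σλ = 0.000118 + 0.000629 + 0.000358 + 0.0000691 + 0.000394 + 0.000137 = 0.0017051.
E[min] = 1/Σλ = 1/0.0017051 = 586.476 hours.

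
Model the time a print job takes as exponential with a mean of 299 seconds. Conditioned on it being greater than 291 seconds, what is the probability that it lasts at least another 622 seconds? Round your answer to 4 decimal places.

0.1249

The rate is λ = 1/299 = 0.00334448 per second.
P(X > s+t | X > s) = e^(−λ(s+t))/e^(−λs) = e^(−λt), independent of s = 291.
P(X > 622) = e^(−2.0803) ≈ 0.1249.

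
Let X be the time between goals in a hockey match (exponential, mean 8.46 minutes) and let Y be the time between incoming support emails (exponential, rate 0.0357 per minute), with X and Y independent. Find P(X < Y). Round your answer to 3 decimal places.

λ_1 = 1/8.46 = 0.118203, λ_2 = 0.0357.
For independent exponentials, P(X < Y) = λ_1/(λ_1+λ_2) = 0.118203/0.153903 ≈ 0.768.

0.768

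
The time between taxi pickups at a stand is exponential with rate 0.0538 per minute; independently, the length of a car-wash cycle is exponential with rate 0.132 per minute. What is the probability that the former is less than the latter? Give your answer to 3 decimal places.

0.290

λ_1 = 0.0538, λ_2 = 0.132.
For independent exponentials, P(the former < the latter) = λ_1/(λ_1+λ_2) = 0.0538/0.1858 ≈ 0.290.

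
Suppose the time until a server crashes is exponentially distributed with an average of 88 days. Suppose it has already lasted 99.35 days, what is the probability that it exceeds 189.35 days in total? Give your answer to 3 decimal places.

The rate is λ = 1/88 = 0.0113636 per day.
P(X > s+t | X > s) = e^(−λ(s+t))/e^(−λs) = e^(−λt), independent of s = 99.35.
P(X > 90) = e^(−1.0227) ≈ 0.360.

0.360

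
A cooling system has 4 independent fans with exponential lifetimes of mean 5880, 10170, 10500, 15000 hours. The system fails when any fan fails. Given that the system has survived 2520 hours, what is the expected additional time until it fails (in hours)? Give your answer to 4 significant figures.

2324

First-failure rate Σλ = 1/5880 + 1/10170 + 1/10500 + 1/15000 = 0.000430301.
By memorylessness the expected residual is 1/Σλ = 2323.95 hours, regardless of the 2520 already elapsed.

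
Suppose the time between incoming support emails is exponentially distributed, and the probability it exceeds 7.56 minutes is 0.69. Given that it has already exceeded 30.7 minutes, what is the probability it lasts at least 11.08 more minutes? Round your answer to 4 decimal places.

0.5805

From e^(−λ·7.56) = 0.69, λ = −ln(0.69)/7.56 = 0.0490825.
Memoryless: P(X > 30.7+11.08 | X > 30.7) = P(X > 11.08) = e^(−0.0490825·11.08) ≈ 0.5805.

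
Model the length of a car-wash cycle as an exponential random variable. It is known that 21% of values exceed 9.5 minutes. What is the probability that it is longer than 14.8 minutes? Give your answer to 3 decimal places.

e^(−λ·9.5) = 0.21 ⇒ λ = −ln(0.21)/9.5 = 0.164279.
P(X > 14.8) = e^(−0.164279·14.8) = e^(−2.4313) ≈ 0.088.

0.088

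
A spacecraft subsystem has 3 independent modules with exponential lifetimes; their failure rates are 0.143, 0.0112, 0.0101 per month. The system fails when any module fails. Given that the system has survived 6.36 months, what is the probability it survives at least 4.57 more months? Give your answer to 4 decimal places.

0.4720

Time to first failure ~ Exp(Σλ) with Σλ = 0.1643.
By memorylessness, P(T > 6.36+4.57 | T > 6.36) = P(T > 4.57) = e^(−0.1643·4.57) ≈ 0.4720.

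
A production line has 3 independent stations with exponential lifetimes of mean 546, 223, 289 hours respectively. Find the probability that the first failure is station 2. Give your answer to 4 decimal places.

0.4587

Rates: λ_i = 1/mean_i → 0.0018315, 0.0044843, 0.00346021; Σλ = 0.00977601.
P(station 2 first) = λ_2/Σλ = 0.0044843/0.00977601 ≈ 0.4587.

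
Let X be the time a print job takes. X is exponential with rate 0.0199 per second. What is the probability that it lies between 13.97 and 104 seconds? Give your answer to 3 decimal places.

P(13.97 < X < 104) = e^(−λ·13.97) − e^(−λ·104) = 0.75729 − 0.12624 ≈ 0.631.

0.631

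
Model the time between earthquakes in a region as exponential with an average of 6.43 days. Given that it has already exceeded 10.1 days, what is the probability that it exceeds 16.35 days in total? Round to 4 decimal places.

The rate is λ = 1/6.43 = 0.155521 per day.
The exponential is memoryless, so the remaining time is again Exp(λ): the condition X > 10.1 is irrelevant.
P(X > 6.25) = e^(−0.97201) ≈ 0.3783.

0.3783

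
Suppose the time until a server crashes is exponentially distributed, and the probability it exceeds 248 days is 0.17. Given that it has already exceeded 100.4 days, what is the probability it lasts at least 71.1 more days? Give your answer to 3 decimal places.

0.602

From e^(−λ·248) = 0.17, λ = −ln(0.17)/248 = 0.00714499.
Memoryless: P(X > 100.4+71.1 | X > 100.4) = P(X > 71.1) = e^(−0.00714499·71.1) ≈ 0.602.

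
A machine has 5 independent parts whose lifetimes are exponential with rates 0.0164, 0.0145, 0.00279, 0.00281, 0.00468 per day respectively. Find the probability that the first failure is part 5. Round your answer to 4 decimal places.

0.1136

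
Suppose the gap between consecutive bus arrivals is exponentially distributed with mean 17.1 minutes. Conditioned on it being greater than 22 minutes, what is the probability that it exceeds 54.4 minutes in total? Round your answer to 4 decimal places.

The rate is λ = 1/17.1 = 0.0584795 per minute.
The exponential is memoryless, so the remaining time is again Exp(λ): the condition X > 22 is irrelevant.
P(X > 32.4) = e^(−1.8947) ≈ 0.1504.

0.1504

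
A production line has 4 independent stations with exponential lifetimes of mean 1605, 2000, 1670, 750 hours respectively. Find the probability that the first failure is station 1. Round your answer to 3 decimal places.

Rates: λ_i = 1/mean_i → 0.000623053, 0.0005, 0.000598802, 0.00133333; Σλ = 0.00305519.
P(station 1 first) = λ_1/Σλ = 0.000623053/0.00305519 ≈ 0.204.

0.204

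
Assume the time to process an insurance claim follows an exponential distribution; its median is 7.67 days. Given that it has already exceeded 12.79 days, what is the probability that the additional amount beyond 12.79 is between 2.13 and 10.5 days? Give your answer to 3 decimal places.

0.438

For an exponential, median = ln(2)/λ, so λ = ln 2 / 7.67 = 0.0903712 per day.
Memoryless: the residual past 12.79 is again Exp(λ).
P(2.13 < residual < 10.5) = e^(−λ·2.13) − e^(−λ·10.5) = 0.82490 − 0.38717 ≈ 0.438.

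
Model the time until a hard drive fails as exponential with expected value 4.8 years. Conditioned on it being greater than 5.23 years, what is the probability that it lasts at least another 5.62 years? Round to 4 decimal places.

The rate is λ = 1/4.8 = 0.208333 per year.
P(X > s+t | X > s) = e^(−λ(s+t))/e^(−λs) = e^(−λt), independent of s = 5.23.
P(X > 5.62) = e^(−1.1708) ≈ 0.3101.

0.3101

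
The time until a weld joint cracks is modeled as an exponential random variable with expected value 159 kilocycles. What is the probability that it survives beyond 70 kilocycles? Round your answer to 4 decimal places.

0.6439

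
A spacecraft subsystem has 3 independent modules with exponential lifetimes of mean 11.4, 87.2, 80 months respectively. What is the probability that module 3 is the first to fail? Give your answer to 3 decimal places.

0.112

Rates: λ_i = 1/mean_i → 0.0877193, 0.0114679, 0.0125; Σλ = 0.111687.
P(module 3 first) = λ_3/Σλ = 0.0125/0.111687 ≈ 0.112.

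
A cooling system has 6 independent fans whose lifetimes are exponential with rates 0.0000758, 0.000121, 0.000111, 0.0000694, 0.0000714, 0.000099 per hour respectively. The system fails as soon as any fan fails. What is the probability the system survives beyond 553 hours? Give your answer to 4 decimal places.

The time to first failure is exponential with rate Σλ = 0.0000758 + 0.000121 + 0.000111 + 0.0000694 + 0.0000714 + 0.000099 = 0.0005476.
P(min > 553) = e^(−0.0005476·553) = e^(−0.30282) ≈ 0.7387.

0.7387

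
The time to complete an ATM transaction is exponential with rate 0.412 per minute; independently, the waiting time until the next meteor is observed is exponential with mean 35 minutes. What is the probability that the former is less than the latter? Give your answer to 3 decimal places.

0.935

λ_1 = 0.412, λ_2 = 1/35 = 0.0285714.
For independent exponentials, P(the former < the latter) = λ_1/(λ_1+λ_2) = 0.412/0.440571 ≈ 0.935.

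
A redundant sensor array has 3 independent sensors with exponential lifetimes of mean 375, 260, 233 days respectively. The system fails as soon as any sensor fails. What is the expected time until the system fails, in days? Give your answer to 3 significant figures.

The first failure time is exponential with rate Σλ_i = 1/375 + 1/260 + 1/233 = 0.0108047 per day.
E[min] = 1/Σλ = 1/0.0108047 = 92.5526 days.

92.6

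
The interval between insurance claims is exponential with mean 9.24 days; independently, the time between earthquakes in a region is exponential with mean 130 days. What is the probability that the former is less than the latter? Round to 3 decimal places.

λ_1 = 1/9.24 = 0.108225, λ_2 = 1/130 = 0.00769231.
For independent exponentials, P(the former < the latter) = λ_1/(λ_1+λ_2) = 0.108225/0.115917 ≈ 0.934.

0.934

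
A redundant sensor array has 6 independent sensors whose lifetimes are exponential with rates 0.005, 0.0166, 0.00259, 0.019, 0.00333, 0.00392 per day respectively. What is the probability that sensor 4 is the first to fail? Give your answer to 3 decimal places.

0.377

The time to first failure is exponential with rate Σλ = 0.005 + 0.0166 + 0.00259 + 0.019 + 0.00333 + 0.00392 = 0.05044.
P(sensor 4 first) = λ_4/Σλ = 0.019/0.05044 ≈ 0.377.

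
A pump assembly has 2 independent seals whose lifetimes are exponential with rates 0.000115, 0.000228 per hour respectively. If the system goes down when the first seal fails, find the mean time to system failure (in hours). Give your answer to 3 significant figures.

2920

The time to first failure is exponential with rate Σλ = 0.000115 + 0.000228 = 0.000343.
E[min] = 1/Σλ = 1/0.000343 = 2915.45 hours.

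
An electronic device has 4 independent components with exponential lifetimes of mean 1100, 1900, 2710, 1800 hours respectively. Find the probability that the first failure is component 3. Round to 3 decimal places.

Rates: λ_i = 1/mean_i → 0.000909091, 0.000526316, 0.000369004, 0.000555556; Σλ = 0.00235997.
P(component 3 first) = λ_3/Σλ = 0.000369004/0.00235997 ≈ 0.156.

0.156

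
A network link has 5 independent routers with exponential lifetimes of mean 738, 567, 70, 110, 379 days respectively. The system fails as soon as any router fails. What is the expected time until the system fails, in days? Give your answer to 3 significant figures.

34.3

The first failure time is exponential with rate Σλ_i = 1/738 + 1/567 + 1/70 + 1/110 + 1/379 = 0.0291338 per day.
E[min] = 1/Σλ = 1/0.0291338 = 34.3244 days.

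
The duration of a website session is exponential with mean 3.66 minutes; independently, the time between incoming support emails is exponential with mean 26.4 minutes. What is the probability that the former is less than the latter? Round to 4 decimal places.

0.8782

λ_1 = 1/3.66 = 0.273224, λ_2 = 1/26.4 = 0.0378788.
For independent exponentials, P(the former < the latter) = λ_1/(λ_1+λ_2) = 0.273224/0.311103 ≈ 0.8782.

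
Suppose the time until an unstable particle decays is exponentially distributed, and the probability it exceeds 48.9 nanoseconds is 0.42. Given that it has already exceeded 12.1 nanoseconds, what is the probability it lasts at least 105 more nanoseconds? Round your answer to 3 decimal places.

0.155

From e^(−λ·48.9) = 0.42, λ = −ln(0.42)/48.9 = 0.0177403.
Memoryless: P(X > 12.1+105 | X > 12.1) = P(X > 105) = e^(−0.0177403·105) ≈ 0.155.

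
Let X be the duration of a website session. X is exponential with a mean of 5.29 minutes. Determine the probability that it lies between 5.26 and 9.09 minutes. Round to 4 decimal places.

0.1906

The rate is λ = 1/5.29 = 0.189036 per minute.
P(5.26 < X < 9.09) = e^(−λ·5.26) − e^(−λ·9.09) = 0.36997 − 0.17936 ≈ 0.1906.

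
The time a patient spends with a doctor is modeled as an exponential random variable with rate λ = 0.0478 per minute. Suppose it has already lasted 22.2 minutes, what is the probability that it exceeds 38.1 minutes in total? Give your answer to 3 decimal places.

P(X > s+t | X > s) = e^(−λ(s+t))/e^(−λs) = e^(−λt), independent of s = 22.2.
P(X > 15.9) = e^(−0.76002) ≈ 0.468.

0.468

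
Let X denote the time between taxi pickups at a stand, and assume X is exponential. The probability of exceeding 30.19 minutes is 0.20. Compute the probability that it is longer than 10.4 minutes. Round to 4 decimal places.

e^(−λ·30.19) = 0.20 ⇒ λ = −ln(0.20)/30.19 = 0.0533103.
P(X > 10.4) = e^(−0.0533103·10.4) = e^(−0.55443) ≈ 0.5744.

0.5744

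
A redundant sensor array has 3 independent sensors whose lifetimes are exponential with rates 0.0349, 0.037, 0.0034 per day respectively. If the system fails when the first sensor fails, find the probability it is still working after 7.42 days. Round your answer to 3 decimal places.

0.572

The time to first failure is exponential with rate Σλ = 0.0349 + 0.037 + 0.0034 = 0.0753.
P(min > 7.42) = e^(−0.0753·7.42) = e^(−0.55873) ≈ 0.572.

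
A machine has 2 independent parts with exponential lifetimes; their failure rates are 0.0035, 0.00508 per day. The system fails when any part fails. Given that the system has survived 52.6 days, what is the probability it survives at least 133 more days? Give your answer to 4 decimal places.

Time to first failure ~ Exp(Σλ) with Σλ = 0.00858.
By memorylessness, P(T > 52.6+133 | T > 52.6) = P(T > 133) = e^(−0.00858·133) ≈ 0.3195.

0.3195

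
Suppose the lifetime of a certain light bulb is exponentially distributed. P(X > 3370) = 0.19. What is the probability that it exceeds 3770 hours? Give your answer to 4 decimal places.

0.1560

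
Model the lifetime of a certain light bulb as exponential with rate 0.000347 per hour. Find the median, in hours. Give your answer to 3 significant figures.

2000

Set 1 − e^(−λt) = 0.5, so t = −ln(0.5)/λ = 0.69315/0.000347 ≈ 1997.54 hours.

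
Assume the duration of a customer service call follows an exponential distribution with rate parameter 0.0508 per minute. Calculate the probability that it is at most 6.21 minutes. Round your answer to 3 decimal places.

0.271

P(X ≤ 6.21) = 1 − e^(−λ·6.21) = 1 − e^(−0.31547) ≈ 0.271.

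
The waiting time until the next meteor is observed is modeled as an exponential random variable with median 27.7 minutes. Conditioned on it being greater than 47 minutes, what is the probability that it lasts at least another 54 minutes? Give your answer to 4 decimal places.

0.2589

For an exponential, median = ln(2)/λ, so λ = ln 2 / 27.7 = 0.0250234 per minute.
P(X > s+t | X > s) = e^(−λ(s+t))/e^(−λs) = e^(−λt), independent of s = 47.
P(X > 54) = e^(−1.3513) ≈ 0.2589.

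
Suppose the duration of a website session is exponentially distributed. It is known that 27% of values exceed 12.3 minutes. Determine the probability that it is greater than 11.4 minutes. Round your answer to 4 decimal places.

0.2971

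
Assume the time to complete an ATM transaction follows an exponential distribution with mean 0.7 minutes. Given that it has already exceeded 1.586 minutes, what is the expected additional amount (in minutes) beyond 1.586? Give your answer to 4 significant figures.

0.7000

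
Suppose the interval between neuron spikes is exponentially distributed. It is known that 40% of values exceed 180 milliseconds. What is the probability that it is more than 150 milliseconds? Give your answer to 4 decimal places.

e^(−λ·180) = 0.40 ⇒ λ = −ln(0.40)/180 = 0.0050905.
P(X > 150) = e^(−0.0050905·150) = e^(−0.76358) ≈ 0.4660.

0.4660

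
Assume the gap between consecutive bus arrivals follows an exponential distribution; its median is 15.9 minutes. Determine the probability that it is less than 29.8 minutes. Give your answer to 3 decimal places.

0.727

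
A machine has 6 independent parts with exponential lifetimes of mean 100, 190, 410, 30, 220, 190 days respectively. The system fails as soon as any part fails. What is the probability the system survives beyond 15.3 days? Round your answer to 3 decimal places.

The first failure time is exponential with rate Σλ_i = 1/100 + 1/190 + 1/410 + 1/30 + 1/220 + 1/190 = 0.0608441 per day.
P(min > 15.3) = e^(−0.0608441·15.3) = e^(−0.93092) ≈ 0.394.

0.394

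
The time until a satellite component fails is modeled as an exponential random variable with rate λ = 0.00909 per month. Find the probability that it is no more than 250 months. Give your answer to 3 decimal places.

0.897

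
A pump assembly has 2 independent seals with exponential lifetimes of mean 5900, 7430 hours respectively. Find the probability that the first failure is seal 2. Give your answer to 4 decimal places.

Rates: λ_i = 1/mean_i → 0.000169492, 0.00013459; Σλ = 0.000304081.
P(seal 2 first) = λ_2/Σλ = 0.00013459/0.000304081 ≈ 0.4426.

0.4426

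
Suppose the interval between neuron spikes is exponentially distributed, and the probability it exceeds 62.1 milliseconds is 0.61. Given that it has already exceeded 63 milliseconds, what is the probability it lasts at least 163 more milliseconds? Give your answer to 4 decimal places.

From e^(−λ·62.1) = 0.61, λ = −ln(0.61)/62.1 = 0.00795968.
Memoryless: P(X > 63+163 | X > 63) = P(X > 163) = e^(−0.00795968·163) ≈ 0.2732.

0.2732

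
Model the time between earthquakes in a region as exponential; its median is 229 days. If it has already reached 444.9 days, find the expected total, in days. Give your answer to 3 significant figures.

775

For an exponential, median = ln(2)/λ, so λ = ln 2 / 229 = 0.00302684 per day.
By memorylessness, E[X | X > 444.9] = 444.9 + 1/λ = 444.9 + 330.377 = 775.277 days.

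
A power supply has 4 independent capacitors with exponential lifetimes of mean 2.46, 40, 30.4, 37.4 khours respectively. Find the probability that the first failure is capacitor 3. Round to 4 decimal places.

0.0670

Rates: λ_i = 1/mean_i → 0.406504, 0.025, 0.0328947, 0.026738; Σλ = 0.491137.
P(capacitor 3 first) = λ_3/Σλ = 0.0328947/0.491137 ≈ 0.0670.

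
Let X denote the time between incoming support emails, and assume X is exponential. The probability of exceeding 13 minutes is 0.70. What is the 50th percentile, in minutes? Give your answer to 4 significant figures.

25.26

e^(−λ·13) = 0.70 ⇒ λ = −ln(0.70)/13 = 0.0274365.
50th percentile: 1 − e^(−λt) = 0.5, t = −ln(0.5)/λ = 25.2637 minutes.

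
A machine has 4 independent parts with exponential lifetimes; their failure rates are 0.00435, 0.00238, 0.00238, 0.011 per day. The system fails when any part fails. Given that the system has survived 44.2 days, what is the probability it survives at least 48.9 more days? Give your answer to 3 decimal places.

0.374

Time to first failure ~ Exp(Σλ) with Σλ = 0.02011.
By memorylessness, P(T > 44.2+48.9 | T > 44.2) = P(T > 48.9) = e^(−0.02011·48.9) ≈ 0.374.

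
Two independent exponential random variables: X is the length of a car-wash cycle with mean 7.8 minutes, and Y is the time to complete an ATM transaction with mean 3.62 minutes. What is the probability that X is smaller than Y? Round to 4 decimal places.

0.3170

λ_1 = 1/7.8 = 0.128205, λ_2 = 1/3.62 = 0.276243.
For independent exponentials, P(X < Y) = λ_1/(λ_1+λ_2) = 0.128205/0.404448 ≈ 0.3170.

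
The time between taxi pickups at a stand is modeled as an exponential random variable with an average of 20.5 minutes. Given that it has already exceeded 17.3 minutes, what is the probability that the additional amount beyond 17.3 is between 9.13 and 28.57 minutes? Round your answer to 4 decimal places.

0.3924

The rate is λ = 1/20.5 = 0.0487805 per minute.
Memoryless: the residual past 17.3 is again Exp(λ).
P(9.13 < residual < 28.57) = e^(−λ·9.13) − e^(−λ·28.57) = 0.64059 − 0.24817 ≈ 0.3924.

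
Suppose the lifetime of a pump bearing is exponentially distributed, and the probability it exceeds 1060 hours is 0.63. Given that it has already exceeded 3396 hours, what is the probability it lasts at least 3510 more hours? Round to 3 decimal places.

From e^(−λ·1060) = 0.63, λ = −ln(0.63)/1060 = 0.000435883.
Memoryless: P(X > 3396+3510 | X > 3396) = P(X > 3510) = e^(−0.000435883·3510) ≈ 0.217.

0.217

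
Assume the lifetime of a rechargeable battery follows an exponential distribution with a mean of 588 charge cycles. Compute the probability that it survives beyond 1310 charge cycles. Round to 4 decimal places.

0.1078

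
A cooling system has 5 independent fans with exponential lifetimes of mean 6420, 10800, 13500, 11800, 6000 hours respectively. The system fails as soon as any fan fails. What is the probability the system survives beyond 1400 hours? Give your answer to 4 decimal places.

The first failure time is exponential with rate Σλ_i = 1/6420 + 1/10800 + 1/13500 + 1/11800 + 1/6000 = 0.000573842 per hour.
P(min > 1400) = e^(−0.000573842·1400) = e^(−0.80338) ≈ 0.4478.

0.4478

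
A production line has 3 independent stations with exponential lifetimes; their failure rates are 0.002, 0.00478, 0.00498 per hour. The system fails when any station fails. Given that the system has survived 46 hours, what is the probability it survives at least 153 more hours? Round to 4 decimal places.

Time to first failure ~ Exp(Σλ) with Σλ = 0.01176.
By memorylessness, P(T > 46+153 | T > 46) = P(T > 153) = e^(−0.01176·153) ≈ 0.1654.

0.1654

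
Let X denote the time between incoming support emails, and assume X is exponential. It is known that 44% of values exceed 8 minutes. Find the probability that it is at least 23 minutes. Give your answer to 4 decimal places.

e^(−λ·8) = 0.44 ⇒ λ = −ln(0.44)/8 = 0.102623.
P(X > 23) = e^(−0.102623·23) = e^(−2.3603) ≈ 0.0944.

0.0944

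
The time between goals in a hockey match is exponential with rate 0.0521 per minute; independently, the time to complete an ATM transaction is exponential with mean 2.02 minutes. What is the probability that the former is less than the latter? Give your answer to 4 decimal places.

0.0952

λ_1 = 0.0521, λ_2 = 1/2.02 = 0.49505.
For independent exponentials, P(the former < the latter) = λ_1/(λ_1+λ_2) = 0.0521/0.54715 ≈ 0.0952.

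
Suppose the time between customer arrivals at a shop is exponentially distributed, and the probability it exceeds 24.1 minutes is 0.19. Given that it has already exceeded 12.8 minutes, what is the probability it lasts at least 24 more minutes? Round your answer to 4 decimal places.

0.1913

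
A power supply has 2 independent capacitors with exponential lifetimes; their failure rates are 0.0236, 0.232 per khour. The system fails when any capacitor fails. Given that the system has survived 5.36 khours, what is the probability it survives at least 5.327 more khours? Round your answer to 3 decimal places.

0.256

Time to first failure ~ Exp(Σλ) with Σλ = 0.2556.
By memorylessness, P(T > 5.36+5.327 | T > 5.36) = P(T > 5.327) = e^(−0.2556·5.327) ≈ 0.256.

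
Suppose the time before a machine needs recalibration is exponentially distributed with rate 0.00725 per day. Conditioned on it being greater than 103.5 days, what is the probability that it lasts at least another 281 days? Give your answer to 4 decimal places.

0.1304

By the memoryless property, P(X > 103.5+281 | X > 103.5) = P(X > 281).
P(X > 281) = e^(−2.0373) ≈ 0.1304.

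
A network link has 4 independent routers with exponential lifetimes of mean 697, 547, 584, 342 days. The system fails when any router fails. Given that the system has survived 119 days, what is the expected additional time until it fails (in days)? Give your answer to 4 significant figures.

126.6

First-failure rate Σλ = 1/697 + 1/547 + 1/584 + 1/342 = 0.00789918.
By memorylessness the expected residual is 1/Σλ = 126.595 days, regardless of the 119 already elapsed.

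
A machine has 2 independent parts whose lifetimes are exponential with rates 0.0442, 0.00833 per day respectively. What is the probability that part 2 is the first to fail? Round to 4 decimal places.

0.1586

The time to first failure is exponential with rate Σλ = 0.0442 + 0.00833 = 0.05253.
P(part 2 first) = λ_2/Σλ = 0.00833/0.05253 ≈ 0.1586.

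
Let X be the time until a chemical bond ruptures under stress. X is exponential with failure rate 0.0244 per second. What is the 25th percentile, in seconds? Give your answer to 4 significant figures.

11.79

Set 1 − e^(−λt) = 0.25, so t = −ln(0.75)/λ = 0.28768/0.0244 ≈ 11.7902 seconds.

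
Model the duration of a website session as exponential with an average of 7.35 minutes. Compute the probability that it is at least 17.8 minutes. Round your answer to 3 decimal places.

The rate is λ = 1/7.35 = 0.136054 per minute.
P(X > 17.8) = e^(−λ·17.8) = e^(−2.4218) ≈ 0.089.

0.089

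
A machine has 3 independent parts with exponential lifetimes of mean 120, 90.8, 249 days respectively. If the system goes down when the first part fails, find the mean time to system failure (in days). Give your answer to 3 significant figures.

The first failure time is exponential with rate Σλ_i = 1/120 + 1/90.8 + 1/249 = 0.0233626 per day.
E[min] = 1/Σλ = 1/0.0233626 = 42.8034 days.

42.8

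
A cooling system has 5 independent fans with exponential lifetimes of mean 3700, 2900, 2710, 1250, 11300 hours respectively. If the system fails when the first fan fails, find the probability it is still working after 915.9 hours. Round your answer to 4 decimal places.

The first failure time is exponential with rate Σλ_i = 1/3700 + 1/2900 + 1/2710 + 1/1250 + 1/11300 = 0.0018726 per hour.
P(min > 915.9) = e^(−0.0018726·915.9) = e^(−1.7151) ≈ 0.1799.

0.1799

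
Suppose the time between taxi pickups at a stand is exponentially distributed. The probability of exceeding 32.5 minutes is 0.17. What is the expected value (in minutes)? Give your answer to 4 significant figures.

e^(−λ·32.5) = 0.17 ⇒ λ = −ln(0.17)/32.5 = 0.0545217.
Mean = 1/λ = 18.3413 minutes.

18.34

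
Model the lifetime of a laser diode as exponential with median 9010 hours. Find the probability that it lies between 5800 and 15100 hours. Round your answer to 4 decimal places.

0.3271

For an exponential, median = ln(2)/λ, so λ = ln 2 / 9010 = 0.0000769309 per hour.
P(5800 < X < 15100) = e^(−λ·5800) − e^(−λ·15100) = 0.64006 − 0.31297 ≈ 0.3271.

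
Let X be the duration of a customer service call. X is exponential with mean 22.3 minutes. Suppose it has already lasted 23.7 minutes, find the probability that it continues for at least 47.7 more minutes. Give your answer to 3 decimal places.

The rate is λ = 1/22.3 = 0.044843 per minute.
The exponential is memoryless, so the remaining time is again Exp(λ): the condition X > 23.7 is irrelevant.
P(X > 47.7) = e^(−2.139) ≈ 0.118.

0.118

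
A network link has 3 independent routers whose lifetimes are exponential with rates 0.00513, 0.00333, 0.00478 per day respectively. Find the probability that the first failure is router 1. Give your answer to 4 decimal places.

0.3875

The time to first failure is exponential with rate Σλ = 0.00513 + 0.00333 + 0.00478 = 0.01324.
P(router 1 first) = λ_1/Σλ = 0.00513/0.01324 ≈ 0.3875.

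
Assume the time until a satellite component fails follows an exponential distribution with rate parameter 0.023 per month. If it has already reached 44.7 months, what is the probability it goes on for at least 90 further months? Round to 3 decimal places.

0.126

By the memoryless property, P(X > 44.7+90 | X > 44.7) = P(X > 90).
P(X > 90) = e^(−2.07) ≈ 0.126.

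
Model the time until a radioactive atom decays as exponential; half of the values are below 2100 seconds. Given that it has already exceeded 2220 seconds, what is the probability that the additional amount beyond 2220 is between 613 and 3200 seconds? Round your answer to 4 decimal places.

For an exponential, median = ln(2)/λ, so λ = ln 2 / 2100 = 0.00033007 per second.
Memoryless: the residual past 2220 is again Exp(λ).
P(613 < residual < 3200) = e^(−λ·613) − e^(−λ·3200) = 0.81682 − 0.34777 ≈ 0.4691.

0.4691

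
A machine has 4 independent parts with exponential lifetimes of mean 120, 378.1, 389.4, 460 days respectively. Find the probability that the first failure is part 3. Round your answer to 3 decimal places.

0.163

Rates: λ_i = 1/mean_i → 0.00833333, 0.0026448, 0.00256805, 0.00217391; Σλ = 0.0157201.
P(part 3 first) = λ_3/Σλ = 0.00256805/0.0157201 ≈ 0.163.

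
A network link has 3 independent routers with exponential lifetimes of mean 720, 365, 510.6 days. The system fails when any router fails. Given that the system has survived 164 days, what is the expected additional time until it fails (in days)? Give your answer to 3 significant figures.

164

First-failure rate Σλ = 1/720 + 1/365 + 1/510.6 = 0.0060871.
By memorylessness the expected residual is 1/Σλ = 164.282 days, regardless of the 164 already elapsed.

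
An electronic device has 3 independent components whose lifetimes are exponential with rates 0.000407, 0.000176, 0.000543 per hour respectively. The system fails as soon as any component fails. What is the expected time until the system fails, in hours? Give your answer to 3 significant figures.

888

The time to first failure is exponential with rate Σλ = 0.000407 + 0.000176 + 0.000543 = 0.001126.
E[min] = 1/Σλ = 1/0.001126 = 888.099 hours.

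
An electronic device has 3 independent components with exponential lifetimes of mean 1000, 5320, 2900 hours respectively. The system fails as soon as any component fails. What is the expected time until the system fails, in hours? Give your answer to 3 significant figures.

The first failure time is exponential with rate Σλ_i = 1/1000 + 1/5320 + 1/2900 = 0.0015328 per hour.
E[min] = 1/Σλ = 1/0.0015328 = 652.402 hours.

652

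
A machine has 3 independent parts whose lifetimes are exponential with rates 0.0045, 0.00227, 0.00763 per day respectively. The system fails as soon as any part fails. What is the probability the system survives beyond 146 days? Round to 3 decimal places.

0.122

The time to first failure is exponential with rate Σλ = 0.0045 + 0.00227 + 0.00763 = 0.0144.
P(min > 146) = e^(−0.0144·146) = e^(−2.1024) ≈ 0.122.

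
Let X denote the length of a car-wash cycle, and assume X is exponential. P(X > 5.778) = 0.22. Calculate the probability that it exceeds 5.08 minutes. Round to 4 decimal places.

e^(−λ·5.778) = 0.22 ⇒ λ = −ln(0.22)/5.778 = 0.26205.
P(X > 5.08) = e^(−0.26205·5.08) = e^(−1.3312) ≈ 0.2642.

0.2642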